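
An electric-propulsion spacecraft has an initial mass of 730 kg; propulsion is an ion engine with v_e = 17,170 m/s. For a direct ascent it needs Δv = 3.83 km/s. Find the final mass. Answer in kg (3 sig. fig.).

final mass ≈ 584 kg

Using Δv = v_e ln(m₀/m_f): m₀/m_f = exp(Δv / v_e) = exp(3830 / 17170.0) = exp(0.2231) = 1.2499.
m_f = m₀ / 1.2499 = 730 / 1.2499 = 584.047 kg.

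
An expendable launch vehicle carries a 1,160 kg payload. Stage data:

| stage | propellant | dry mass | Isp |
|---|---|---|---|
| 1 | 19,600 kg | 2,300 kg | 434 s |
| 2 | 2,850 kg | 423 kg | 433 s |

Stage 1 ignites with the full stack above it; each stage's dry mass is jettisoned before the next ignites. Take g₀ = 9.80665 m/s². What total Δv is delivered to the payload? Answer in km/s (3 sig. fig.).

Δv ≈ 10.2 km/s

Ignition mass of stage 1 = 19,600+2,300 + 2,850+423 + 1,160 = 26,333 kg.
Stage 1: m₀ = 26,333 kg, m_f = 26,333 − 19,600 = 6,733 kg; Δv = 434×9.80665×ln(3.911) = 4256.1×1.3638 ≈ 5804 m/s.
Stage 2: m₀ = 4,433 kg, m_f = 4,433 − 2,850 = 1,583 kg; Δv = 433×9.80665×ln(2.8) = 4246.3×1.0298 ≈ 4373 m/s.
Total Δv = 5804 + 4373 = 10177 m/s.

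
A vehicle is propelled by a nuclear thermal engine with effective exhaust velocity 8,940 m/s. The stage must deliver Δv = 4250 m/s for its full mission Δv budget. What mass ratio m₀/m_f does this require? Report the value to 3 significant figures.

By the Tsiolkovsky rocket equation, m₀/m_f = exp(Δv / v_e) = exp(4250 / 8940.0) = exp(0.4754) = 1.6086.

mass ratio ≈ 1.61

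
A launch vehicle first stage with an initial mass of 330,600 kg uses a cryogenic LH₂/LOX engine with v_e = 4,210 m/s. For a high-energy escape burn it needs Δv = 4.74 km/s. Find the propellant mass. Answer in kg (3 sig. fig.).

m₀/m_f = exp(Δv / v_e) = exp(4740 / 4210.0) = exp(1.1259) = 3.0830.
m_f = 330,600 / 3.0830 = 107,233 kg, so propellant = m₀ − m_f = 330,600 − 107,233 = 223,367 kg.

propellant mass ≈ 223000 kg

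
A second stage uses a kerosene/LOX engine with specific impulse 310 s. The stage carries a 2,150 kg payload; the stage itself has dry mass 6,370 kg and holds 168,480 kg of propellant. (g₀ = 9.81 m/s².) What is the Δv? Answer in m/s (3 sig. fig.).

Δv ≈ 9230 m/s

v_e = Isp · g₀ = 310 × 9.81 = 3041.1 m/s.
m₀ = payload + dry + propellant = 2,150 + 6,370 + 168,480 = 177,000 kg.
m_f = payload + dry = 2,150 + 6,370 = 8,520 kg.
Using Δv = v_e ln(m₀/m_f): Δv = v_e · ln(m₀/m_f) = 3041.1 × ln(20.77) = 3041.1 × 3.0337 ≈ 9225.9 m/s.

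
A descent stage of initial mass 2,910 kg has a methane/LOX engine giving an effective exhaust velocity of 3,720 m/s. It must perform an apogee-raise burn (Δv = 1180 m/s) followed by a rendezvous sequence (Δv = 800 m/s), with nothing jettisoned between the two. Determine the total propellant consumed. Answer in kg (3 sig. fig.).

total propellant consumed ≈ 1200 kg

After the first burn: m = 2910 × exp(−1180/3720.0) = 2910 × 0.72818 = 2,119 kg.
After the second burn: m = 2,119 × exp(−800/3720.0) = 2,119 × 0.80650 = 1,708.97 kg.
Total propellant = m₀ − m_final = 2910 − 1,708.97 = 1,201.03 kg.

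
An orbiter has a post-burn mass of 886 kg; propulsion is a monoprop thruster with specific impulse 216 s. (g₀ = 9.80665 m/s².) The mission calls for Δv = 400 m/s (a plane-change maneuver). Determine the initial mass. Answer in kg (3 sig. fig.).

initial mass ≈ 1070 kg

v_e = Isp · g₀ = 216 × 9.80665 = 2118.2 m/s.
From the ideal rocket equation, m₀/m_f = exp(Δv / v_e) = exp(400 / 2118.2) = exp(0.1888) = 1.2078.
m₀ = m_f × 1.2078 = 886 × 1.2078 = 1,070.11 kg.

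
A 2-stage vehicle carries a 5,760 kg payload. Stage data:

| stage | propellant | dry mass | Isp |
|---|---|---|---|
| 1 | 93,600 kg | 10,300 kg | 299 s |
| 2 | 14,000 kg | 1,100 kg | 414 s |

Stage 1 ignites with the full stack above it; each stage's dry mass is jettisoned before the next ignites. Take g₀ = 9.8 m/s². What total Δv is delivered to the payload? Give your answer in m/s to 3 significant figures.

Ignition mass of stage 1 = 93,600+10,300 + 14,000+1,100 + 5,760 = 124,760 kg.
Stage 1: m₀ = 124,760 kg, m_f = 124,760 − 93,600 = 31,160 kg; Δv = 299×9.8×ln(4.004) = 2930.2×1.3873 ≈ 4065 m/s.
Stage 2: m₀ = 20,860 kg, m_f = 20,860 − 14,000 = 6,860 kg; Δv = 414×9.8×ln(3.041) = 4057.2×1.1121 ≈ 4512 m/s.
Total Δv = 4065 + 4512 = 8577 m/s.

Δv ≈ 8580 m/s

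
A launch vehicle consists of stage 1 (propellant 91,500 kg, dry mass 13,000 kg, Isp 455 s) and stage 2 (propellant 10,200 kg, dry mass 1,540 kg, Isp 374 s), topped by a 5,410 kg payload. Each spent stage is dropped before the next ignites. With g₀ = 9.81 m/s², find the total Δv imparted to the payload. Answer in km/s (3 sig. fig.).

Δv ≈ 9.54 km/s

Ignition mass of stage 1 = 91,500+13,000 + 10,200+1,540 + 5,410 = 121,650 kg.
Stage 1: m₀ = 121,650 kg, m_f = 121,650 − 91,500 = 30,150 kg; Δv = 455×9.81×ln(4.035) = 4463.6×1.3950 ≈ 6226 m/s.
Stage 2: m₀ = 17,150 kg, m_f = 17,150 − 10,200 = 6,950 kg; Δv = 374×9.81×ln(2.468) = 3668.9×0.9033 ≈ 3314 m/s.
Total Δv = 6226 + 3314 = 9540 m/s.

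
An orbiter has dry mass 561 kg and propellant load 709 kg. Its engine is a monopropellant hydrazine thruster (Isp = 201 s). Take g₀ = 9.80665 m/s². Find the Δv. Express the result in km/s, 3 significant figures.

v_e = Isp · g₀ = 201 × 9.80665 = 1971.1 m/s.
m₀ = m_dry + m_prop = 561 + 709 = 1,270 kg.
Δv = v_e · ln(m₀/m_f) = 1971.1 × ln(2.264) = 1971.1 × 0.8171 ≈ 1610.5 m/s.

Δv ≈ 1.61 km/s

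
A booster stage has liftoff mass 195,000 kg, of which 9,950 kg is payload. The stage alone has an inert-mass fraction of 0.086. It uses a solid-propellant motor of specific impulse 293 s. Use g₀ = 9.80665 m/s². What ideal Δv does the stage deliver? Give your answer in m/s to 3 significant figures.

Δv ≈ 5800 m/s

Stage wet mass = m₀ − payload = 195,000 − 9,950 = 185,050 kg.
Stage dry mass = ε × stage wet mass = 0.086 × 185,050 = 15,914.3 kg.
Burnout mass m_f = stage dry + payload = 15,914.3 + 9,950 = 25,864.3 kg.
v_e = Isp · g₀ = 293 × 9.80665 = 2873.3 m/s.
Δv = v_e · ln(195,000/25,864.3) = 2873.3 × ln(7.539) = 2873.3 × 2.0201 ≈ 5805 m/s.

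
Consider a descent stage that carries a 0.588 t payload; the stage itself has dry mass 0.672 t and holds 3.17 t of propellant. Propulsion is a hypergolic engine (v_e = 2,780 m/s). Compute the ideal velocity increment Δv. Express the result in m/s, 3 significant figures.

m₀ = payload + dry + propellant = 0.588 + 0.672 + 3.17 = 4.43 t.
m_f = payload + dry = 0.588 + 0.672 = 1.26 t.
From the ideal rocket equation, Δv = v_e · ln(m₀/m_f) = 2780.0 × ln(3.516) = 2780.0 × 1.2573 ≈ 3495.3 m/s.

Δv ≈ 3500 m/s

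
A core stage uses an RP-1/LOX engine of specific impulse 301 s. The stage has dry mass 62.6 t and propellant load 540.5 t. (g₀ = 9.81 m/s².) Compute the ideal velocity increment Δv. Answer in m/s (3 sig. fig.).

v_e = Isp · g₀ = 301 × 9.81 = 2952.8 m/s.
m₀ = m_dry + m_prop = 62.6 + 540.5 = 603.1 t.
Using Δv = v_e ln(m₀/m_f): Δv = v_e · ln(m₀/m_f) = 2952.8 × ln(9.634) = 2952.8 × 2.2653 ≈ 6689.1 m/s.

Δv ≈ 6690 m/s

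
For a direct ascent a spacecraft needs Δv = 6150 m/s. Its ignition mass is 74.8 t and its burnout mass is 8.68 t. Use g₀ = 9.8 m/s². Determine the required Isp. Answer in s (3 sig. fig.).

Isp ≈ 291 s

ln(m₀/m_f) = ln(74800/8680) = ln(8.618) = 2.1538.
Rocket equation: v_e = Δv / ln(m₀/m_f) = 6150 / 2.1538 = 2855.4 m/s.
Isp = v_e / g₀ = 2855.4 / 9.8 = 291.4 s.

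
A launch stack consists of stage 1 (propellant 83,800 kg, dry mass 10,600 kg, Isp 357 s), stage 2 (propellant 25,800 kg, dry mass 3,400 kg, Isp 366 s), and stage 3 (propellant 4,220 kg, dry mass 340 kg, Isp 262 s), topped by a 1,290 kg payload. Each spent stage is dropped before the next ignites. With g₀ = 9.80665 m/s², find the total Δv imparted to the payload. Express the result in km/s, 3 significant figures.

Ignition mass of stage 1 = 83,800+10,600 + 25,800+3,400 + 4,220+340 + 1,290 = 129,450 kg.
Stage 1: m₀ = 129,450 kg, m_f = 129,450 − 83,800 = 45,650 kg; Δv = 357×9.80665×ln(2.836) = 3501.0×1.0423 ≈ 3649 m/s.
Stage 2: m₀ = 35,050 kg, m_f = 35,050 − 25,800 = 9,250 kg; Δv = 366×9.80665×ln(3.789) = 3589.2×1.3322 ≈ 4781 m/s.
Stage 3: m₀ = 5,850 kg, m_f = 5,850 − 4,220 = 1,630 kg; Δv = 262×9.80665×ln(3.589) = 2569.3×1.2779 ≈ 3283 m/s.
Total Δv = 3649 + 4781 + 3283 = 11713 m/s.

Δv ≈ 11.7 km/s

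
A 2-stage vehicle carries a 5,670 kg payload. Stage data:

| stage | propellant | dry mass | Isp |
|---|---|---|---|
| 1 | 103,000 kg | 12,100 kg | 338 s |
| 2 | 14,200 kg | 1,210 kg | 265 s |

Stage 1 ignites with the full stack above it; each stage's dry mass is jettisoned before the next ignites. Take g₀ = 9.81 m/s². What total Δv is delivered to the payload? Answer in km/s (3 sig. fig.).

Δv ≈ 7.59 km/s

Ignition mass of stage 1 = 103,000+12,100 + 14,200+1,210 + 5,670 = 136,180 kg.
Stage 1: m₀ = 136,180 kg, m_f = 136,180 − 103,000 = 33,180 kg; Δv = 338×9.81×ln(4.104) = 3315.8×1.4120 ≈ 4682 m/s.
Stage 2: m₀ = 21,080 kg, m_f = 21,080 − 14,200 = 6,880 kg; Δv = 265×9.81×ln(3.064) = 2599.7×1.1197 ≈ 2911 m/s.
Total Δv = 4682 + 2911 = 7593 m/s.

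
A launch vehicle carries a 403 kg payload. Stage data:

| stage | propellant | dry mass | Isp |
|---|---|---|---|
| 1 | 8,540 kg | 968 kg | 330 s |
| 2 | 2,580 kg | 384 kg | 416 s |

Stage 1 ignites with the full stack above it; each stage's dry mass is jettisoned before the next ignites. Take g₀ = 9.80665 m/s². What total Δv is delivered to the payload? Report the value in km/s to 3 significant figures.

Ignition mass of stage 1 = 8,540+968 + 2,580+384 + 403 = 12,875 kg.
Stage 1: m₀ = 12,875 kg, m_f = 12,875 − 8,540 = 4,335 kg; Δv = 330×9.80665×ln(2.97) = 3236.2×1.0886 ≈ 3523 m/s.
Stage 2: m₀ = 3,367 kg, m_f = 3,367 − 2,580 = 787 kg; Δv = 416×9.80665×ln(4.278) = 4079.6×1.4535 ≈ 5930 m/s.
Total Δv = 3523 + 5930 = 9453 m/s.

Δv ≈ 9.45 km/s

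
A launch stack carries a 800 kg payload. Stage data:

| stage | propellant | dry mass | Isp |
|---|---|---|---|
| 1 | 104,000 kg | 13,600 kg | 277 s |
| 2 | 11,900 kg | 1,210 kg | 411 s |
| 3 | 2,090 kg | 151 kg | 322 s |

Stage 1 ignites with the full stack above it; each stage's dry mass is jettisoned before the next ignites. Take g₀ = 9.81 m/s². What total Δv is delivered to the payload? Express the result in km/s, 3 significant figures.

Ignition mass of stage 1 = 104,000+13,600 + 11,900+1,210 + 2,090+151 + 800 = 133,751 kg.
Stage 1: m₀ = 133,751 kg, m_f = 133,751 − 104,000 = 29,751 kg; Δv = 277×9.81×ln(4.496) = 2717.4×1.5031 ≈ 4085 m/s.
Stage 2: m₀ = 16,151 kg, m_f = 16,151 − 11,900 = 4,251 kg; Δv = 411×9.81×ln(3.799) = 4031.9×1.3348 ≈ 5382 m/s.
Stage 3: m₀ = 3,041 kg, m_f = 3,041 − 2,090 = 951 kg; Δv = 322×9.81×ln(3.198) = 3158.8×1.1624 ≈ 3672 m/s.
Total Δv = 4085 + 5382 + 3672 = 13139 m/s.

Δv ≈ 13.1 km/s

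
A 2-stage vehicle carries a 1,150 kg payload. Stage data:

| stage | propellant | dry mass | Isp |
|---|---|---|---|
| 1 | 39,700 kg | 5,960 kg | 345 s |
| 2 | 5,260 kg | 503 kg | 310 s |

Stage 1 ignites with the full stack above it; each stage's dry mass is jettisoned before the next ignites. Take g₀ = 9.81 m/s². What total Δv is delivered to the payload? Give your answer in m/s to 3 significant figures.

Ignition mass of stage 1 = 39,700+5,960 + 5,260+503 + 1,150 = 52,573 kg.
Stage 1: m₀ = 52,573 kg, m_f = 52,573 − 39,700 = 12,873 kg; Δv = 345×9.81×ln(4.084) = 3384.5×1.4071 ≈ 4762 m/s.
Stage 2: m₀ = 6,913 kg, m_f = 6,913 − 5,260 = 1,653 kg; Δv = 310×9.81×ln(4.182) = 3041.1×1.4308 ≈ 4351 m/s.
Total Δv = 4762 + 4351 = 9113 m/s.

Δv ≈ 9110 m/s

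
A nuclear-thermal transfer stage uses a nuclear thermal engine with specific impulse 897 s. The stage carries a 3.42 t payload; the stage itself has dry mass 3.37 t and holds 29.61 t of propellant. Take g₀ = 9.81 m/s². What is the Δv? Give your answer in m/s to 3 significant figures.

Δv ≈ 14800 m/s

v_e = Isp · g₀ = 897 × 9.81 = 8799.6 m/s.
m₀ = payload + dry + propellant = 3.42 + 3.37 + 29.61 = 36.4 t.
m_f = payload + dry = 3.42 + 3.37 = 6.79 t.
Δv = v_e · ln(m₀/m_f) = 8799.6 × ln(5.361) = 8799.6 × 1.6791 ≈ 14775.5 m/s.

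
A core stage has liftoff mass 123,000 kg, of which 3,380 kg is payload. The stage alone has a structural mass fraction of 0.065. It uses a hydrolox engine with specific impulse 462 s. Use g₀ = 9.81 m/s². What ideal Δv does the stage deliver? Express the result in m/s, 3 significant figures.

Stage wet mass = m₀ − payload = 123,000 − 3,380 = 119,620 kg.
Stage dry mass = ε × stage wet mass = 0.065 × 119,620 = 7,775.3 kg.
Burnout mass m_f = stage dry + payload = 7,775.3 + 3,380 = 11,155.3 kg.
v_e = Isp · g₀ = 462 × 9.81 = 4532.2 m/s.
By the Tsiolkovsky rocket equation, Δv = v_e · ln(123,000/11,155.3) = 4532.2 × ln(11.03) = 4532.2 × 2.4003 ≈ 10879 m/s.

Δv ≈ 10900 m/s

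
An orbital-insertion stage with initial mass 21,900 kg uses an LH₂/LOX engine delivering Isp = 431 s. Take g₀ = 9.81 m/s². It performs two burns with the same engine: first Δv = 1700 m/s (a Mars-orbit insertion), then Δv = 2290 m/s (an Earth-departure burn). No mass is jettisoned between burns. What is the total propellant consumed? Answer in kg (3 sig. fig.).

total propellant consumed ≈ 13400 kg

v_e = Isp · g₀ = 431 × 9.81 = 4228.1 m/s.
After the first burn: m = 21900 × exp(−1700/4228.1) = 21900 × 0.66893 = 14,649.6 kg.
After the second burn: m = 14,649.6 × exp(−2290/4228.1) = 14,649.6 × 0.58181 = 8,523.28 kg.
Total propellant = m₀ − m_final = 21900 − 8,523.28 = 13,376.72 kg.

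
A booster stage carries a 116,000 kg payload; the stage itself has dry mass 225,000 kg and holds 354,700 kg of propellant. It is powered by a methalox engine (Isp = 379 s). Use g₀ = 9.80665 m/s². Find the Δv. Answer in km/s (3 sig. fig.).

v_e = Isp · g₀ = 379 × 9.80665 = 3716.7 m/s.
m₀ = payload + dry + propellant = 116,000 + 225,000 + 354,700 = 695,700 kg.
m_f = payload + dry = 116,000 + 225,000 = 341,000 kg.
By the Tsiolkovsky rocket equation, Δv = v_e · ln(m₀/m_f) = 3716.7 × ln(2.04) = 3716.7 × 0.7130 ≈ 2650.2 m/s.

Δv ≈ 2.65 km/s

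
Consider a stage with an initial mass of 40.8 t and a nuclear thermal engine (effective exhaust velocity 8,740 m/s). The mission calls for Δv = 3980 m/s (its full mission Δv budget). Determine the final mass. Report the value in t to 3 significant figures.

From the ideal rocket equation, m₀/m_f = exp(Δv / v_e) = exp(3980 / 8740.0) = exp(0.4554) = 1.5768.
m_f = m₀ / 1.5768 = 40.8 / 1.5768 = 25.8752 t.

final mass ≈ 25.9 t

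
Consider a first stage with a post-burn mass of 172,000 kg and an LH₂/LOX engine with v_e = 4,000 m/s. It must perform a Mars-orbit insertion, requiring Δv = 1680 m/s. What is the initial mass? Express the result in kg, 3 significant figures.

initial mass ≈ 262000 kg

By the Tsiolkovsky rocket equation, m₀/m_f = exp(Δv / v_e) = exp(1680 / 4000.0) = exp(0.4200) = 1.5220.
m₀ = m_f × 1.5220 = 172,000 × 1.5220 = 261,784 kg.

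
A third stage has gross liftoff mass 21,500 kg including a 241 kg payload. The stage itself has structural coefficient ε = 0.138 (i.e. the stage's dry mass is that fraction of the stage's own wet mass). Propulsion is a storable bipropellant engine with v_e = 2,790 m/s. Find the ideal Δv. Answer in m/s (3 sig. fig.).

Δv ≈ 5340 m/s

Stage wet mass = m₀ − payload = 21,500 − 241 = 21,259 kg.
Stage dry mass = ε × stage wet mass = 0.138 × 21,259 = 2,933.74 kg.
Burnout mass m_f = stage dry + payload = 2,933.74 + 241 = 3,174.74 kg.
Δv = v_e · ln(21,500/3,174.74) = 2790.0 × ln(6.772) = 2790.0 × 1.9128 ≈ 5337 m/s.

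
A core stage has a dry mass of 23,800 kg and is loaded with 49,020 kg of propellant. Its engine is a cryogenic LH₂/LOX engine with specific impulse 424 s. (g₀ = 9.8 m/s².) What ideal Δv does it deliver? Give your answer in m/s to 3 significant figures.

v_e = Isp · g₀ = 424 × 9.8 = 4155.2 m/s.
m₀ = m_dry + m_prop = 23,800 + 49,020 = 72,820 kg.
Δv = v_e · ln(m₀/m_f) = 4155.2 × ln(3.06) = 4155.2 × 1.1183 ≈ 4646.8 m/s.

Δv ≈ 4650 m/s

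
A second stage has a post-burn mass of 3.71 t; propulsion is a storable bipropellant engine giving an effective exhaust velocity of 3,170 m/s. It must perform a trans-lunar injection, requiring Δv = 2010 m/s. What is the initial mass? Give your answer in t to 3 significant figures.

From the ideal rocket equation, m₀/m_f = exp(Δv / v_e) = exp(2010 / 3170.0) = exp(0.6341) = 1.8853.
m₀ = m_f × 1.8853 = 3.71 × 1.8853 = 6.99446 t.

initial mass ≈ 6.99 t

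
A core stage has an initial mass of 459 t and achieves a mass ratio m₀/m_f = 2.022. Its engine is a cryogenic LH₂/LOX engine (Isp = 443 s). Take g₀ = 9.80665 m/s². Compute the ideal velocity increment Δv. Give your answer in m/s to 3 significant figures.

Δv ≈ 3060 m/s

v_e = Isp · g₀ = 443 × 9.80665 = 4344.3 m/s.
Δv = v_e · ln(2.022) = 4344.3 × 0.7041 ≈ 3058.8 m/s.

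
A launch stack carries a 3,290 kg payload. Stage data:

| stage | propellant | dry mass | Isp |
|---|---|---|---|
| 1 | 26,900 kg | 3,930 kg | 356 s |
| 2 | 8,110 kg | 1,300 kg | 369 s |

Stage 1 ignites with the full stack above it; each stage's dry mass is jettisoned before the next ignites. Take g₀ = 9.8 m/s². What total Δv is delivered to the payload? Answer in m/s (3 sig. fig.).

Δv ≈ 7040 m/s

Ignition mass of stage 1 = 26,900+3,930 + 8,110+1,300 + 3,290 = 43,530 kg.
Stage 1: m₀ = 43,530 kg, m_f = 43,530 − 26,900 = 16,630 kg; Δv = 356×9.8×ln(2.618) = 3488.8×0.9622 ≈ 3357 m/s.
Stage 2: m₀ = 12,700 kg, m_f = 12,700 − 8,110 = 4,590 kg; Δv = 369×9.8×ln(2.767) = 3616.2×1.0177 ≈ 3680 m/s.
Total Δv = 3357 + 3680 = 7037 m/s.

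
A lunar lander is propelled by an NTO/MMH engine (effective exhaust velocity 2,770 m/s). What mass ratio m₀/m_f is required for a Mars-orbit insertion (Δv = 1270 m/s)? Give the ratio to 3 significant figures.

mass ratio ≈ 1.58

m₀/m_f = exp(Δv / v_e) = exp(1270 / 2770.0) = exp(0.4585) = 1.5817.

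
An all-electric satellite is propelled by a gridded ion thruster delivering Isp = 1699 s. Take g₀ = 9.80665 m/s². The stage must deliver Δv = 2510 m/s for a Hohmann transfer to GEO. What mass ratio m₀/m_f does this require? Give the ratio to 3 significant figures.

mass ratio ≈ 1.16

v_e = Isp · g₀ = 1699 × 9.80665 = 16661.5 m/s.
From the ideal rocket equation, m₀/m_f = exp(Δv / v_e) = exp(2510 / 16661.5) = exp(0.1506) = 1.1626.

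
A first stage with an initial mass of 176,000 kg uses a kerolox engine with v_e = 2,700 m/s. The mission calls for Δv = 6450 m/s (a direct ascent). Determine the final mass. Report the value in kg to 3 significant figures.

From the ideal rocket equation, m₀/m_f = exp(Δv / v_e) = exp(6450 / 2700.0) = exp(2.3889) = 10.9014.
m_f = m₀ / 10.9014 = 176,000 / 10.9014 = 16,144.7 kg.

final mass ≈ 16100 kg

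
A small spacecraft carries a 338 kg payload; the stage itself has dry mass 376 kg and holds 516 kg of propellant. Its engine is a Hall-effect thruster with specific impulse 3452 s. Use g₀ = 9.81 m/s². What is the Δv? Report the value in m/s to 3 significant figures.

v_e = Isp · g₀ = 3452 × 9.81 = 33864.1 m/s.
m₀ = payload + dry + propellant = 338 + 376 + 516 = 1,230 kg.
m_f = payload + dry = 338 + 376 = 714 kg.
From the ideal rocket equation, Δv = v_e · ln(m₀/m_f) = 33864.1 × ln(1.723) = 33864.1 × 0.5439 ≈ 18418.2 m/s.

Δv ≈ 18400 m/s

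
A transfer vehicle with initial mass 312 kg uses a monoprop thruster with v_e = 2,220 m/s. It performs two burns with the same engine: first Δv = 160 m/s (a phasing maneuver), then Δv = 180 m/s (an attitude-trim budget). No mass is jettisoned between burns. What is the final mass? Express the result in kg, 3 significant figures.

After the first burn: m = 312 × exp(−160/2220.0) = 312 × 0.93046 = 290.304 kg.
After the second burn: m = 290.304 × exp(−180/2220.0) = 290.304 × 0.92212 = 267.695 kg.

final mass ≈ 268 kg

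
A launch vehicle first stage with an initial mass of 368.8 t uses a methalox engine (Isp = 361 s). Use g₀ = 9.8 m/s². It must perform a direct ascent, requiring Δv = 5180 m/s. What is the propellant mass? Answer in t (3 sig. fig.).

v_e = Isp · g₀ = 361 × 9.8 = 3537.8 m/s.
By the Tsiolkovsky rocket equation, m₀/m_f = exp(Δv / v_e) = exp(5180 / 3537.8) = exp(1.4642) = 4.3240.
m_f = 368.8 / 4.3240 = 85.2914 t, so propellant = m₀ − m_f = 368.8 − 85.2914 = 283.5086 t.

propellant mass ≈ 284 t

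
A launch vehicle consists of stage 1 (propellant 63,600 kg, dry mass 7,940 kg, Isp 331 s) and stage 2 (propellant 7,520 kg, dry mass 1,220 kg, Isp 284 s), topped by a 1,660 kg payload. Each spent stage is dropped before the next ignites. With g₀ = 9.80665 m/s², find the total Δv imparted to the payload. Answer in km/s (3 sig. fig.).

Δv ≈ 8.44 km/s

Ignition mass of stage 1 = 63,600+7,940 + 7,520+1,220 + 1,660 = 81,940 kg.
Stage 1: m₀ = 81,940 kg, m_f = 81,940 − 63,600 = 18,340 kg; Δv = 331×9.80665×ln(4.468) = 3246.0×1.4969 ≈ 4859 m/s.
Stage 2: m₀ = 10,400 kg, m_f = 10,400 − 7,520 = 2,880 kg; Δv = 284×9.80665×ln(3.611) = 2785.1×1.2840 ≈ 3576 m/s.
Total Δv = 4859 + 3576 = 8435 m/s.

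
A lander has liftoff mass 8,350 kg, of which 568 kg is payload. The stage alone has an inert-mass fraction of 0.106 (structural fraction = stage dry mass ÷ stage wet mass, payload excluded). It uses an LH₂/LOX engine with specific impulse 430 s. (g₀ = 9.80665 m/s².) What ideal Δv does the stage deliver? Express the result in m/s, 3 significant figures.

Δv ≈ 7550 m/s

Stage wet mass = m₀ − payload = 8,350 − 568 = 7,782 kg.
Stage dry mass = ε × stage wet mass = 0.106 × 7,782 = 824.892 kg.
Burnout mass m_f = stage dry + payload = 824.892 + 568 = 1,392.892 kg.
v_e = Isp · g₀ = 430 × 9.80665 = 4216.9 m/s.
By the Tsiolkovsky rocket equation, Δv = v_e · ln(8,350/1,392.892) = 4216.9 × ln(5.995) = 4216.9 × 1.7909 ≈ 7552 m/s.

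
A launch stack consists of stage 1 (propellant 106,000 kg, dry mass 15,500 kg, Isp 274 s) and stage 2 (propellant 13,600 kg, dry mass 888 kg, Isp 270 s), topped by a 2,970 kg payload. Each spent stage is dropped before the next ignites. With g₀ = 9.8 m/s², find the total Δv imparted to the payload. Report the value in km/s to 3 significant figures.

Ignition mass of stage 1 = 106,000+15,500 + 13,600+888 + 2,970 = 138,958 kg.
Stage 1: m₀ = 138,958 kg, m_f = 138,958 − 106,000 = 32,958 kg; Δv = 274×9.8×ln(4.216) = 2685.2×1.4389 ≈ 3864 m/s.
Stage 2: m₀ = 17,458 kg, m_f = 17,458 − 13,600 = 3,858 kg; Δv = 270×9.8×ln(4.525) = 2646.0×1.5096 ≈ 3995 m/s.
Total Δv = 3864 + 3995 = 7859 m/s.

Δv ≈ 7.86 km/s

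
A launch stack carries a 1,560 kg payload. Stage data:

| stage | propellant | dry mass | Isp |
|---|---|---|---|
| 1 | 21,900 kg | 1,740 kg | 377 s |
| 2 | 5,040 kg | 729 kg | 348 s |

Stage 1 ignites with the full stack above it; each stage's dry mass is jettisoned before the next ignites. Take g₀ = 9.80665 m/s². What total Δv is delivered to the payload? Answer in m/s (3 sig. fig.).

Δv ≈ 8510 m/s

Ignition mass of stage 1 = 21,900+1,740 + 5,040+729 + 1,560 = 30,969 kg.
Stage 1: m₀ = 30,969 kg, m_f = 30,969 − 21,900 = 9,069 kg; Δv = 377×9.80665×ln(3.415) = 3697.1×1.2281 ≈ 4541 m/s.
Stage 2: m₀ = 7,329 kg, m_f = 7,329 − 5,040 = 2,289 kg; Δv = 348×9.80665×ln(3.202) = 3412.7×1.1637 ≈ 3971 m/s.
Total Δv = 4541 + 3971 = 8512 m/s.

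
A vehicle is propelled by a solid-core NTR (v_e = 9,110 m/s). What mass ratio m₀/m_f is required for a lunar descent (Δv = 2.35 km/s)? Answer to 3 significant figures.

m₀/m_f = exp(Δv / v_e) = exp(2350 / 9110.0) = exp(0.2580) = 1.2943.

mass ratio ≈ 1.29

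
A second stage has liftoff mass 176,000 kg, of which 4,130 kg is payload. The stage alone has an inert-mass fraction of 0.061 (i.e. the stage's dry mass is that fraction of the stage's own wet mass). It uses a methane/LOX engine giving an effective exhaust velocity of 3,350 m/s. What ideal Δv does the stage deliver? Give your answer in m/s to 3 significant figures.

Δv ≈ 8340 m/s

Stage wet mass = m₀ − payload = 176,000 − 4,130 = 171,870 kg.
Stage dry mass = ε × stage wet mass = 0.061 × 171,870 = 10,484.1 kg.
Burnout mass m_f = stage dry + payload = 10,484.1 + 4,130 = 14,614.1 kg.
By the Tsiolkovsky rocket equation, Δv = v_e · ln(176,000/14,614.1) = 3350.0 × ln(12.04) = 3350.0 × 2.4885 ≈ 8336 m/s.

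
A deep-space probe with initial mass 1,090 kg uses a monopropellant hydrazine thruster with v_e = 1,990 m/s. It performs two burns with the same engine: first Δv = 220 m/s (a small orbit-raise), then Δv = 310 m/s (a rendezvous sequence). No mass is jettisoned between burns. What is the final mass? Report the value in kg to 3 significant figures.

final mass ≈ 835 kg

After the first burn: m = 1090 × exp(−220/1990.0) = 1090 × 0.89534 = 975.921 kg.
After the second burn: m = 975.921 × exp(−310/1990.0) = 975.921 × 0.85575 = 835.144 kg.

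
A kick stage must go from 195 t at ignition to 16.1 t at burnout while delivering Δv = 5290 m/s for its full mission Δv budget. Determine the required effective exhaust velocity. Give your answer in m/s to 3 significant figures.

ln(m₀/m_f) = ln(195000/16100) = ln(12.11) = 2.4942.
By the Tsiolkovsky rocket equation, v_e = Δv / ln(m₀/m_f) = 5290 / 2.4942 = 2120.9 m/s.

v_e ≈ 2120 m/s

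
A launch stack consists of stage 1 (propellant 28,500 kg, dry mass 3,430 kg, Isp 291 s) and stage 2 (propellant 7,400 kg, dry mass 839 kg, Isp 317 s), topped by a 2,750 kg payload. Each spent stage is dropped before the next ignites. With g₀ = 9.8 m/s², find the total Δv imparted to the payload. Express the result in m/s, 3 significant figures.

Ignition mass of stage 1 = 28,500+3,430 + 7,400+839 + 2,750 = 42,919 kg.
Stage 1: m₀ = 42,919 kg, m_f = 42,919 − 28,500 = 14,419 kg; Δv = 291×9.8×ln(2.977) = 2851.8×1.0908 ≈ 3111 m/s.
Stage 2: m₀ = 10,989 kg, m_f = 10,989 − 7,400 = 3,589 kg; Δv = 317×9.8×ln(3.062) = 3106.6×1.1190 ≈ 3476 m/s.
Total Δv = 3111 + 3476 = 6587 m/s.

Δv ≈ 6590 m/s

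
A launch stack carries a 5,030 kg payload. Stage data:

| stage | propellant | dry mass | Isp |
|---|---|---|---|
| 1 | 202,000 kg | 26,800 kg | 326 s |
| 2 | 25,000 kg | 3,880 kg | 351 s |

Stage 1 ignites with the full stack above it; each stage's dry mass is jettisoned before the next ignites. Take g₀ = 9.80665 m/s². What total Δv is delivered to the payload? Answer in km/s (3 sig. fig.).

Ignition mass of stage 1 = 202,000+26,800 + 25,000+3,880 + 5,030 = 262,710 kg.
Stage 1: m₀ = 262,710 kg, m_f = 262,710 − 202,000 = 60,710 kg; Δv = 326×9.80665×ln(4.327) = 3197.0×1.4649 ≈ 4683 m/s.
Stage 2: m₀ = 33,910 kg, m_f = 33,910 − 25,000 = 8,910 kg; Δv = 351×9.80665×ln(3.806) = 3442.1×1.3365 ≈ 4601 m/s.
Total Δv = 4683 + 4601 = 9284 m/s.

Δv ≈ 9.28 km/s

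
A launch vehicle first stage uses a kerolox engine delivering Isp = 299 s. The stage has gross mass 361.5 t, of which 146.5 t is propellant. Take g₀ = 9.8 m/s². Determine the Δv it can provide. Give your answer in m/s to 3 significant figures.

Δv ≈ 1520 m/s

v_e = Isp · g₀ = 299 × 9.8 = 2930.2 m/s.
m_f = m₀ − m_prop = 361.5 − 146.5 = 215 t.
By the Tsiolkovsky rocket equation, Δv = v_e · ln(m₀/m_f) = 2930.2 × ln(1.681) = 2930.2 × 0.5196 ≈ 1522.6 m/s.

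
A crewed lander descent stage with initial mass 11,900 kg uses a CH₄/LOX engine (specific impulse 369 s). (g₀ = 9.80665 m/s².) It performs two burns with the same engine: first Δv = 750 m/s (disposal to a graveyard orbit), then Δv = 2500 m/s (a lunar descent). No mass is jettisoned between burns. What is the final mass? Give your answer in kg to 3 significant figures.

v_e = Isp · g₀ = 369 × 9.80665 = 3618.7 m/s.
After the first burn: m = 11900 × exp(−750/3618.7) = 11900 × 0.81281 = 9,672.44 kg.
After the second burn: m = 9,672.44 × exp(−2500/3618.7) = 9,672.44 × 0.50114 = 4,847.25 kg.

final mass ≈ 4850 kg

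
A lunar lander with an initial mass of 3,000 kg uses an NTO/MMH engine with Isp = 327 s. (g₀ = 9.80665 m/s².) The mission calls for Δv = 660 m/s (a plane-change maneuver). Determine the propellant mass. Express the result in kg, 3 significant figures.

propellant mass ≈ 558 kg

v_e = Isp · g₀ = 327 × 9.80665 = 3206.8 m/s.
m₀/m_f = exp(Δv / v_e) = exp(660 / 3206.8) = exp(0.2058) = 1.2285.
m_f = 3,000 / 1.2285 = 2,442 kg, so propellant = m₀ − m_f = 3,000 − 2,442 = 558 kg.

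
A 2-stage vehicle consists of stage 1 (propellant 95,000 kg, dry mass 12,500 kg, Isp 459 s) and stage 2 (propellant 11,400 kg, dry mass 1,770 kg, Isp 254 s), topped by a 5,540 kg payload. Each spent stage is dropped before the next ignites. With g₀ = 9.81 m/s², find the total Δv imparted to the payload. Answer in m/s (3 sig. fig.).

Δv ≈ 8630 m/s

Ignition mass of stage 1 = 95,000+12,500 + 11,400+1,770 + 5,540 = 126,210 kg.
Stage 1: m₀ = 126,210 kg, m_f = 126,210 − 95,000 = 31,210 kg; Δv = 459×9.81×ln(4.044) = 4502.8×1.3972 ≈ 6291 m/s.
Stage 2: m₀ = 18,710 kg, m_f = 18,710 − 11,400 = 7,310 kg; Δv = 254×9.81×ln(2.56) = 2491.7×0.9398 ≈ 2342 m/s.
Total Δv = 6291 + 2342 = 8633 m/s.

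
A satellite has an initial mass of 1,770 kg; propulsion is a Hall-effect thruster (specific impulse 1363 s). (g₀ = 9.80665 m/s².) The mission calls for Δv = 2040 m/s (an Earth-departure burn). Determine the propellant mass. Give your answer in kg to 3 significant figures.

propellant mass ≈ 251 kg

v_e = Isp · g₀ = 1363 × 9.80665 = 13366.5 m/s.
By the Tsiolkovsky rocket equation, m₀/m_f = exp(Δv / v_e) = exp(2040 / 13366.5) = exp(0.1526) = 1.1649.
m_f = 1,770 / 1.1649 = 1,519.44 kg, so propellant = m₀ − m_f = 1,770 − 1,519.44 = 250.56 kg.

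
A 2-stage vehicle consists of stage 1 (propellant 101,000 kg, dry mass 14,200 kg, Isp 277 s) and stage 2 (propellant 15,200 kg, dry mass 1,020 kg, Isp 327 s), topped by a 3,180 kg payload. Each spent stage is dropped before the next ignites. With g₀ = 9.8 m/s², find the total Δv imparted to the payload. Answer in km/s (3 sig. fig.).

Δv ≈ 8.67 km/s

Ignition mass of stage 1 = 101,000+14,200 + 15,200+1,020 + 3,180 = 134,600 kg.
Stage 1: m₀ = 134,600 kg, m_f = 134,600 − 101,000 = 33,600 kg; Δv = 277×9.8×ln(4.006) = 2714.6×1.3878 ≈ 3767 m/s.
Stage 2: m₀ = 19,400 kg, m_f = 19,400 − 15,200 = 4,200 kg; Δv = 327×9.8×ln(4.619) = 3204.6×1.5302 ≈ 4904 m/s.
Total Δv = 3767 + 4904 = 8671 m/s.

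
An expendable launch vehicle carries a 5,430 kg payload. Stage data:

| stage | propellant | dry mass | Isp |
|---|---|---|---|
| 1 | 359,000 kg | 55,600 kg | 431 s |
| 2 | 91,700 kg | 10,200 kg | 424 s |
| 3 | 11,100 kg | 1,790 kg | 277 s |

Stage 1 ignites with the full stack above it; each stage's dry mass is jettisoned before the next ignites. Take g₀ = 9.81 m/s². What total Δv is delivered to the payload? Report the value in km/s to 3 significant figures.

Δv ≈ 13.2 km/s

Ignition mass of stage 1 = 359,000+55,600 + 91,700+10,200 + 11,100+1,790 + 5,430 = 534,820 kg.
Stage 1: m₀ = 534,820 kg, m_f = 534,820 − 359,000 = 175,820 kg; Δv = 431×9.81×ln(3.042) = 4228.1×1.1125 ≈ 4704 m/s.
Stage 2: m₀ = 120,220 kg, m_f = 120,220 − 91,700 = 28,520 kg; Δv = 424×9.81×ln(4.215) = 4159.4×1.4387 ≈ 5984 m/s.
Stage 3: m₀ = 18,320 kg, m_f = 18,320 − 11,100 = 7,220 kg; Δv = 277×9.81×ln(2.537) = 2717.4×0.9311 ≈ 2530 m/s.
Total Δv = 4704 + 5984 + 2530 = 13218 m/s.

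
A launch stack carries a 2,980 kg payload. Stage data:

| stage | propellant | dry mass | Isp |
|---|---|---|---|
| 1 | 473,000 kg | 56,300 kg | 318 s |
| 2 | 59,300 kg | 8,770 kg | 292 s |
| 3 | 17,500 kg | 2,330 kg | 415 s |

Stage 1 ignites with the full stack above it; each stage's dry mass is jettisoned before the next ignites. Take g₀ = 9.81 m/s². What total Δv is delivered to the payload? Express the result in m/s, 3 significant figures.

Δv ≈ 13400 m/s

Ignition mass of stage 1 = 473,000+56,300 + 59,300+8,770 + 17,500+2,330 + 2,980 = 620,180 kg.
Stage 1: m₀ = 620,180 kg, m_f = 620,180 − 473,000 = 147,180 kg; Δv = 318×9.81×ln(4.214) = 3119.6×1.4384 ≈ 4487 m/s.
Stage 2: m₀ = 90,880 kg, m_f = 90,880 − 59,300 = 31,580 kg; Δv = 292×9.81×ln(2.878) = 2864.5×1.0570 ≈ 3028 m/s.
Stage 3: m₀ = 22,810 kg, m_f = 22,810 − 17,500 = 5,310 kg; Δv = 415×9.81×ln(4.296) = 4071.2×1.4576 ≈ 5934 m/s.
Total Δv = 4487 + 3028 + 5934 = 13449 m/s.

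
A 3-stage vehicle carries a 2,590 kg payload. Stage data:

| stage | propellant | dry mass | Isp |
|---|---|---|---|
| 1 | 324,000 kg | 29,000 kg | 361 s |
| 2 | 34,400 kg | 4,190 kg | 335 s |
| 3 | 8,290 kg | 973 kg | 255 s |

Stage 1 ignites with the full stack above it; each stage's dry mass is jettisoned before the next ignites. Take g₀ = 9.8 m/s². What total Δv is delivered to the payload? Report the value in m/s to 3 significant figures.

Ignition mass of stage 1 = 324,000+29,000 + 34,400+4,190 + 8,290+973 + 2,590 = 403,443 kg.
Stage 1: m₀ = 403,443 kg, m_f = 403,443 − 324,000 = 79,443 kg; Δv = 361×9.8×ln(5.078) = 3537.8×1.6250 ≈ 5749 m/s.
Stage 2: m₀ = 50,443 kg, m_f = 50,443 − 34,400 = 16,043 kg; Δv = 335×9.8×ln(3.144) = 3283.0×1.1456 ≈ 3761 m/s.
Stage 3: m₀ = 11,853 kg, m_f = 11,853 − 8,290 = 3,563 kg; Δv = 255×9.8×ln(3.327) = 2499.0×1.2020 ≈ 3004 m/s.
Total Δv = 5749 + 3761 + 3004 = 12514 m/s.

Δv ≈ 12500 m/s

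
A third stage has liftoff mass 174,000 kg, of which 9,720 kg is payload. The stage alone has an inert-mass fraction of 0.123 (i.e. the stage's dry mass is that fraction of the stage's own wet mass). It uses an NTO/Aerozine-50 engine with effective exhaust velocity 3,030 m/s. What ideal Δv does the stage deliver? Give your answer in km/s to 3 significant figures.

Stage wet mass = m₀ − payload = 174,000 − 9,720 = 164,280 kg.
Stage dry mass = ε × stage wet mass = 0.123 × 164,280 = 20,206.4 kg.
Burnout mass m_f = stage dry + payload = 20,206.4 + 9,720 = 29,926.4 kg.
From the ideal rocket equation, Δv = v_e · ln(174,000/29,926.4) = 3030.0 × ln(5.814) = 3030.0 × 1.7603 ≈ 5334 m/s.

Δv ≈ 5.33 km/s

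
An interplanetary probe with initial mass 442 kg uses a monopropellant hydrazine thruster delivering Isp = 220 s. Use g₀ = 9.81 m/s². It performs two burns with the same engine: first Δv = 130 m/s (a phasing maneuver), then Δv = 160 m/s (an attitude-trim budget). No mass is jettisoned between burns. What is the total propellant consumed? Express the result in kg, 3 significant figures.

total propellant consumed ≈ 55.6 kg

v_e = Isp · g₀ = 220 × 9.81 = 2158.2 m/s.
After the first burn: m = 442 × exp(−130/2158.2) = 442 × 0.94154 = 416.161 kg.
After the second burn: m = 416.161 × exp(−160/2158.2) = 416.161 × 0.92855 = 386.426 kg.
Total propellant = m₀ − m_final = 442 − 386.426 = 55.574 kg.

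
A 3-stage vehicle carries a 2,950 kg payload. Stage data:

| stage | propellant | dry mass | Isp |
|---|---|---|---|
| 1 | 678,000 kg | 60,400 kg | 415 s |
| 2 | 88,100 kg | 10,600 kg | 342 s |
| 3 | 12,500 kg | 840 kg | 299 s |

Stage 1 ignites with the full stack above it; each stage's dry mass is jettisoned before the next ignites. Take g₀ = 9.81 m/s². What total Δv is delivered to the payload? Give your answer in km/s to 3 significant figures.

Δv ≈ 15.6 km/s

Ignition mass of stage 1 = 678,000+60,400 + 88,100+10,600 + 12,500+840 + 2,950 = 853,390 kg.
Stage 1: m₀ = 853,390 kg, m_f = 853,390 − 678,000 = 175,390 kg; Δv = 415×9.81×ln(4.866) = 4071.2×1.5822 ≈ 6441 m/s.
Stage 2: m₀ = 114,990 kg, m_f = 114,990 − 88,100 = 26,890 kg; Δv = 342×9.81×ln(4.276) = 3355.0×1.4531 ≈ 4875 m/s.
Stage 3: m₀ = 16,290 kg, m_f = 16,290 − 12,500 = 3,790 kg; Δv = 299×9.81×ln(4.298) = 2933.2×1.4582 ≈ 4277 m/s.
Total Δv = 6441 + 4875 + 4277 = 15593 m/s.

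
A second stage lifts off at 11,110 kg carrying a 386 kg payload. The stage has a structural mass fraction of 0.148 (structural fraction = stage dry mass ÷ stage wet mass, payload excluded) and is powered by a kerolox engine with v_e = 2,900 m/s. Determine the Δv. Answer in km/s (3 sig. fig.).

Δv ≈ 5.01 km/s

Stage wet mass = m₀ − payload = 11,110 − 386 = 10,724 kg.
Stage dry mass = ε × stage wet mass = 0.148 × 10,724 = 1,587.15 kg.
Burnout mass m_f = stage dry + payload = 1,587.15 + 386 = 1,973.15 kg.
From the ideal rocket equation, Δv = v_e · ln(11,110/1,973.15) = 2900.0 × ln(5.631) = 2900.0 × 1.7282 ≈ 5012 m/s.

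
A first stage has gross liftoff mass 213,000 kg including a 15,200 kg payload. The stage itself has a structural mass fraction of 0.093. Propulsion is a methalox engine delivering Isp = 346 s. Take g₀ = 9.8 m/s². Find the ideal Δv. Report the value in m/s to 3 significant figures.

Stage wet mass = m₀ − payload = 213,000 − 15,200 = 197,800 kg.
Stage dry mass = ε × stage wet mass = 0.093 × 197,800 = 18,395.4 kg.
Burnout mass m_f = stage dry + payload = 18,395.4 + 15,200 = 33,595.4 kg.
v_e = Isp · g₀ = 346 × 9.8 = 3390.8 m/s.
Using Δv = v_e ln(m₀/m_f): Δv = v_e · ln(213,000/33,595.4) = 3390.8 × ln(6.34) = 3390.8 × 1.8469 ≈ 6262 m/s.

Δv ≈ 6260 m/s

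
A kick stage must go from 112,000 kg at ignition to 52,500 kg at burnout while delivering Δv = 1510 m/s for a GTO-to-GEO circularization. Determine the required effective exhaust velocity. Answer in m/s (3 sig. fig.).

v_e ≈ 1990 m/s

ln(m₀/m_f) = ln(112000/52500) = ln(2.133) = 0.7577.
By the Tsiolkovsky rocket equation, v_e = Δv / ln(m₀/m_f) = 1510 / 0.7577 = 1992.9 m/s.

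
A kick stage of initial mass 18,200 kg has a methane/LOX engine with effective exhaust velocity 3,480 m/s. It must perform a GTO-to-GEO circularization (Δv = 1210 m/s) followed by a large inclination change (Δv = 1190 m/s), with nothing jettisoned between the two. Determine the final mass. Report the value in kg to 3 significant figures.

After the first burn: m = 18200 × exp(−1210/3480.0) = 18200 × 0.70631 = 12,854.8 kg.
After the second burn: m = 12,854.8 × exp(−1190/3480.0) = 12,854.8 × 0.71038 = 9,131.79 kg.

final mass ≈ 9130 kg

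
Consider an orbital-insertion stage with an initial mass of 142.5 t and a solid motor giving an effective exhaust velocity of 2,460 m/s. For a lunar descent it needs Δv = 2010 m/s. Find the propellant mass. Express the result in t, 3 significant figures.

propellant mass ≈ 79.6 t

m₀/m_f = exp(Δv / v_e) = exp(2010 / 2460.0) = exp(0.8171) = 2.2639.
m_f = 142.5 / 2.2639 = 62.9445 t, so propellant = m₀ − m_f = 142.5 − 62.9445 = 79.5555 t.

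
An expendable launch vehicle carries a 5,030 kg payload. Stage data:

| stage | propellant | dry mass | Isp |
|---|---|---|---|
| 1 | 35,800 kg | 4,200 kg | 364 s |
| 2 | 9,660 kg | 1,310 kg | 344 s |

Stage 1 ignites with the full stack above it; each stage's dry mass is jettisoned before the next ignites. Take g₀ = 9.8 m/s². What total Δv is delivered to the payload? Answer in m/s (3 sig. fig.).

Δv ≈ 6760 m/s

Ignition mass of stage 1 = 35,800+4,200 + 9,660+1,310 + 5,030 = 56,000 kg.
Stage 1: m₀ = 56,000 kg, m_f = 56,000 − 35,800 = 20,200 kg; Δv = 364×9.8×ln(2.772) = 3567.2×1.0197 ≈ 3637 m/s.
Stage 2: m₀ = 16,000 kg, m_f = 16,000 − 9,660 = 6,340 kg; Δv = 344×9.8×ln(2.524) = 3371.2×0.9257 ≈ 3121 m/s.
Total Δv = 3637 + 3121 = 6758 m/s.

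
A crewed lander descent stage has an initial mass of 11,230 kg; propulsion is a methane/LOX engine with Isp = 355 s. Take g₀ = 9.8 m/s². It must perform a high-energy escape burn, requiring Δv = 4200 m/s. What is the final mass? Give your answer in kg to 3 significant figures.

final mass ≈ 3360 kg

v_e = Isp · g₀ = 355 × 9.8 = 3479.0 m/s.
m₀/m_f = exp(Δv / v_e) = exp(4200 / 3479.0) = exp(1.2072) = 3.3443.
m_f = m₀ / 3.3443 = 11,230 / 3.3443 = 3,357.95 kg.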